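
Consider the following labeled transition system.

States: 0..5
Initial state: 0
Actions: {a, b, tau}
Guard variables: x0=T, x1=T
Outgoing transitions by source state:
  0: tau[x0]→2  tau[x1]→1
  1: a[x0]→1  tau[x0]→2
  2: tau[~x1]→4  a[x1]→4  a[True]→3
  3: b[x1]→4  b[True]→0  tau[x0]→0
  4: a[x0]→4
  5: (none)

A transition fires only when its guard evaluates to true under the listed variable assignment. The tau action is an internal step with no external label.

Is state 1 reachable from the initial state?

Answer: REACHABLE

Trace:
10 transition(s) survive guard evaluation.
Layer 0: {0}
Layer 1: {1,2}  total {0,1,2}
Layer 2: {3,4}  total {0,1,2,3,4}
R = {0,1,2,3,4}
witness 1: tau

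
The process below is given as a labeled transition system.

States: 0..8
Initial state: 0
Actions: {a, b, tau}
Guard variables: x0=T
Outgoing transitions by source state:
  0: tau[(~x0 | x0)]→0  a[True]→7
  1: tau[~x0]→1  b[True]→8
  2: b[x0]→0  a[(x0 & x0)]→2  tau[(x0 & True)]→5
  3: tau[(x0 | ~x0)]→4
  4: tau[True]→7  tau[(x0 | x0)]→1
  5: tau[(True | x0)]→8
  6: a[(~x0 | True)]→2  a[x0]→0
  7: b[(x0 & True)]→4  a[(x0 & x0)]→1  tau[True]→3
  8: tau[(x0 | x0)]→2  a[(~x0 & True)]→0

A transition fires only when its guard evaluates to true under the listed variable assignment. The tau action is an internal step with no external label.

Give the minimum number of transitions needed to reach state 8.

Answer: 3

Trace:
BFS to 8:
  L0 = {0}
  L1 = {7}
  L2 = {1,3,4}
  L3 = {8}
8 enters at depth 3; path a·a·b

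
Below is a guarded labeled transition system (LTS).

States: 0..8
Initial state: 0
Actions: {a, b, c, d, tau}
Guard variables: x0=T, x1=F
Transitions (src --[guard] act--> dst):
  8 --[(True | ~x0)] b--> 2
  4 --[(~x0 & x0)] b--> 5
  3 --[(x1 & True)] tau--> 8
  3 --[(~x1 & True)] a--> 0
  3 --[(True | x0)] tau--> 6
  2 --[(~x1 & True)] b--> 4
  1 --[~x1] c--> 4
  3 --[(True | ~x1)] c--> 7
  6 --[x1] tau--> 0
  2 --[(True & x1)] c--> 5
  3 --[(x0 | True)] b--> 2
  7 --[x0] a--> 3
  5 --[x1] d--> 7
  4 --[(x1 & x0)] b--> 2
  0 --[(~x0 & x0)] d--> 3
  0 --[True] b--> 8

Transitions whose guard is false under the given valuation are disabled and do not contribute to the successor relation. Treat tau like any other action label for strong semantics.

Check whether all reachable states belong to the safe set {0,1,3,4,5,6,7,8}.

Answer: INVARIANT VIOLATED at state 2

Trace:
Safe = {0,1,3,4,5,6,7,8}
R = {0,2,4,8}
  0: safe
  2: ✗ unsafe
  4: safe
  8: safe
witness against invariant: b·b → 2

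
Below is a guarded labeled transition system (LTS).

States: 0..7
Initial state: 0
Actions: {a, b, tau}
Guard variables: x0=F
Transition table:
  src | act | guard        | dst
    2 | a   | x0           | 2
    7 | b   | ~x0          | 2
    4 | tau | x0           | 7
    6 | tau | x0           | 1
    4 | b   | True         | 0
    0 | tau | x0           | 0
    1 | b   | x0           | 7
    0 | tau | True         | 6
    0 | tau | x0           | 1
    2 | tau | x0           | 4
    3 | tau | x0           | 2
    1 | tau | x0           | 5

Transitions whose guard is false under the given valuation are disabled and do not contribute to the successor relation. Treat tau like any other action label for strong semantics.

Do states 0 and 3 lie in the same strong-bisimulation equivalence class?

Bisimulation quotient by refinement:
  P[0] = {{0,1,2,3,4,5,6,7}}
  P[1] = {{0},{1,2,3,5,6},{4,7}}
  P[2] = {{0},{1,2,3,5,6},{4},{7}}
Fixed point at round 3; 4 class(es).
0∈{0}, 3∈{1,2,3,5,6}

Answer: NOT BISIMILAR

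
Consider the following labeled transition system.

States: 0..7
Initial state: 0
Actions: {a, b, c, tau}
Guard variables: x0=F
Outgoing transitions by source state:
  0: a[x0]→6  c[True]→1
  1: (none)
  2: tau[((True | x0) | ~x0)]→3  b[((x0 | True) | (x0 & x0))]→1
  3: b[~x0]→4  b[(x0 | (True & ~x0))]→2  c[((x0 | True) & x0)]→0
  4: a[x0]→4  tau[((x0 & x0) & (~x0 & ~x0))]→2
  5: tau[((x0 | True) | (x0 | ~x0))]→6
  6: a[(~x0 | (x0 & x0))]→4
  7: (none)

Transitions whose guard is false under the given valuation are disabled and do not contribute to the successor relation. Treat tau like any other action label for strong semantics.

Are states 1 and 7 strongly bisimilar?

Answer: BISIMILAR

Analysis:
Bisimulation quotient by refinement:
  round 0: {{0,1,2,3,4,5,6,7}}
  round 1: {{0},{1,4,7},{2},{3},{5},{6}}
6 equivalence class(es) (converged in 2)
1∈{1,4,7}, 7∈{1,4,7}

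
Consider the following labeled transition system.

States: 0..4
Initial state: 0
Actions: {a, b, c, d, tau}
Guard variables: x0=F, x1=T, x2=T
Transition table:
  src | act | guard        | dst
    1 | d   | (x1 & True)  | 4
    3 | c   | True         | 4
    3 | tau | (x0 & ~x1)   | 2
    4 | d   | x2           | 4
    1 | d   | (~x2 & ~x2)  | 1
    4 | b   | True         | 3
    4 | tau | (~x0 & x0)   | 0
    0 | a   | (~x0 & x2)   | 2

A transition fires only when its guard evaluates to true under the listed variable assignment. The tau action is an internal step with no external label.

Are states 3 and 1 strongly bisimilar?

Bisimulation quotient by refinement:
  round 0: {{0,1,2,3,4}}
  round 1: {{0},{1},{2},{3},{4}}
5 equivalence class(es) (converged in 2)
[3]={3}  [1]={1}

Answer: NOT BISIMILAR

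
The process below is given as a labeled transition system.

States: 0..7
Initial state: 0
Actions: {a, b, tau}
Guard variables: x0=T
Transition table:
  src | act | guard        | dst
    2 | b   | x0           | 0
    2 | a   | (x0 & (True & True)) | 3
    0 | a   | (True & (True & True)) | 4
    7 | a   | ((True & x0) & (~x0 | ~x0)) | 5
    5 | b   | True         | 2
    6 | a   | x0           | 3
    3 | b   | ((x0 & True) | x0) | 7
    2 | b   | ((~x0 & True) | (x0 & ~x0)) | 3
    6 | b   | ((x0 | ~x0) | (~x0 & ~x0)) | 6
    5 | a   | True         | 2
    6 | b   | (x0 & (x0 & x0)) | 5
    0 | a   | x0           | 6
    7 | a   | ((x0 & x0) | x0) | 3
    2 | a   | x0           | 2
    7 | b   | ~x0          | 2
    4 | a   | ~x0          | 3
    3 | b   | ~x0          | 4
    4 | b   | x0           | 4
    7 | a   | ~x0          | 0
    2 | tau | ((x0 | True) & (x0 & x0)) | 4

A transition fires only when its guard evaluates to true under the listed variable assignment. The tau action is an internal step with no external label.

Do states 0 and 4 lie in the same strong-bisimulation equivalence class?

Answer: NOT BISIMILAR

Working:
Refine partition for ~:
  π0 = {{0,1,2,3,4,5,6,7}}
  π1 = {{0,7},{1},{2},{3,4},{5,6}}
  π2 = {{0},{1},{2},{3},{4},{5},{6},{7}}
8 equivalence class(es) (converged in 3)
[0]={0}  [4]={4}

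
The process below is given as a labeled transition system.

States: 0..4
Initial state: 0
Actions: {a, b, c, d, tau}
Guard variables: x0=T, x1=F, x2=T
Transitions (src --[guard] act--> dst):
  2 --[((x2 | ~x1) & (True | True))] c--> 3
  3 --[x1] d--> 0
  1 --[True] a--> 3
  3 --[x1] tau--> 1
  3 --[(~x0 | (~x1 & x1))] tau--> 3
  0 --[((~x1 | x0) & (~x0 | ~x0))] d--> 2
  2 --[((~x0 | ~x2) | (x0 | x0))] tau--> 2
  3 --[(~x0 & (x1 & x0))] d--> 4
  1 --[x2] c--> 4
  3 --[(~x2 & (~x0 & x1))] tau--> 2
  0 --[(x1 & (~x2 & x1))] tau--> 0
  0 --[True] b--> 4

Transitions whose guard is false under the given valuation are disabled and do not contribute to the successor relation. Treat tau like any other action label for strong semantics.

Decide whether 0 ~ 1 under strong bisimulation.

Answer: NOT BISIMILAR

Working:
Refine partition for ~:
  π0 = {{0,1,2,3,4}}
  π1 = {{0},{1},{2},{3,4}}
stable after 2 split(s): 4 block(s)
[0]={0}  [1]={1}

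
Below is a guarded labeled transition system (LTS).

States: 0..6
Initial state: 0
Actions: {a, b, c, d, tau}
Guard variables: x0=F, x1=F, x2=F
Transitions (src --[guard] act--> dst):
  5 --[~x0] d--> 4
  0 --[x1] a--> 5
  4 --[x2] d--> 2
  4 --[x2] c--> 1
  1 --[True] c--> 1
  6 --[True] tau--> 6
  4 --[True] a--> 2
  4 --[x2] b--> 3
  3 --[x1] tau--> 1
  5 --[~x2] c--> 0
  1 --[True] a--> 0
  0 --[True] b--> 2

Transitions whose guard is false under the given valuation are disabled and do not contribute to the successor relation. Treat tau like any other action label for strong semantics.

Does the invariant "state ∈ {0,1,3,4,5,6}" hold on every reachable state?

Safe = {0,1,3,4,5,6}
Reach set: {0,2}
  0: safe
  2: outside
counterexample path to 2: b

Answer: INVARIANT VIOLATED at state 2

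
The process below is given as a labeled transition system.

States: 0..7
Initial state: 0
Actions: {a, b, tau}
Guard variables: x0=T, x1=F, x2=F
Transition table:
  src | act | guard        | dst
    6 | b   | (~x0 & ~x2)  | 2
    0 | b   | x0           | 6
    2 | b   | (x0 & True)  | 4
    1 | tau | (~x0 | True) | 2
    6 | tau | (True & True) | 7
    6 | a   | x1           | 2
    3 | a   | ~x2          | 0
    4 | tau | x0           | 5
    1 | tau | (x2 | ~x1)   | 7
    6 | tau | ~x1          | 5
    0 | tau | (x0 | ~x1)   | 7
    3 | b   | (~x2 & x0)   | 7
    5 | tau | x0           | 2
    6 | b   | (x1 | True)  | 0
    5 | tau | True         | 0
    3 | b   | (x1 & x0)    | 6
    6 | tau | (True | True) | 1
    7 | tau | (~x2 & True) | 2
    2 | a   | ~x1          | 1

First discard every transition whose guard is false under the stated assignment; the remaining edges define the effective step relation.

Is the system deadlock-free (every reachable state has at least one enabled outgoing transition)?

R = {0,1,2,4,5,6,7}
  0: b→6  tau→7  [2 exit(s)]
  1: tau→2  tau→7  [2 exit(s)]
  2: a→1  b→4  [2 exit(s)]
  4: tau→5  [1 exit(s)]
  5: tau→0  tau→2  [2 exit(s)]
  6: b→0  tau→1  tau→5  tau→7  [4 exit(s)]
  7: tau→2  [1 exit(s)]

Answer: DEADLOCK-FREE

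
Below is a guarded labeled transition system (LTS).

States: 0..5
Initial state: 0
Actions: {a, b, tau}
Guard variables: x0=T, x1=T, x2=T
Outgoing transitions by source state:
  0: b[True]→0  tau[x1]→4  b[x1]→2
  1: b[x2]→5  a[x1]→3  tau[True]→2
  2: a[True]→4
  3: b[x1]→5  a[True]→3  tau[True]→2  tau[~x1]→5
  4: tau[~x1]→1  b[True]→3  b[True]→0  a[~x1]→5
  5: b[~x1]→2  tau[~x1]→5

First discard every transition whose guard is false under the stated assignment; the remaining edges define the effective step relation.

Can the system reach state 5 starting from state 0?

Guard filter leaves 12 enabled edge(s).
depth 0: {0}
depth 1: {2,4}  now seen {0,2,4}
depth 2: {3}  now seen {0,2,3,4}
depth 3: {5}  now seen {0,2,3,4,5}
Reachable = {0,2,3,4,5}
trace reaching 5: tau·b·b

Answer: REACHABLE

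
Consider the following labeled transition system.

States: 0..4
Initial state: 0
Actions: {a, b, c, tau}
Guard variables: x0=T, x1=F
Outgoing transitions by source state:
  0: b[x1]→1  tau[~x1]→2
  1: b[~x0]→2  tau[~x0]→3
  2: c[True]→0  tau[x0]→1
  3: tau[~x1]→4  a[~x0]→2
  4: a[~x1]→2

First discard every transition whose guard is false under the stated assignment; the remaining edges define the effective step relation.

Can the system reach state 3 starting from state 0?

Answer: UNREACHABLE

Analysis:
Guard filter leaves 5 enabled edge(s).
L0 = {0}
L1 = {2}  cumulative {0,2}
L2 = {1}  cumulative {0,1,2}
Reach set: {0,1,2}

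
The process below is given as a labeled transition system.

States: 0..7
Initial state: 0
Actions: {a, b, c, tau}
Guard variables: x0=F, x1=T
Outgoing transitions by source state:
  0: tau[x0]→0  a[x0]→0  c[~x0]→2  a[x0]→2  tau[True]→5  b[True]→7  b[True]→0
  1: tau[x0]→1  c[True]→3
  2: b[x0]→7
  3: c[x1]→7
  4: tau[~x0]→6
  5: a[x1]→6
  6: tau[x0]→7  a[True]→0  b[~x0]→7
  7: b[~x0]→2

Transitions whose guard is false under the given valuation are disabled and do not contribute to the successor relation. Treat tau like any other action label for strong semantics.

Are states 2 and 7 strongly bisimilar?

Compute ~ classes (split until stable):
  P[0] = {{0,1,2,3,4,5,6,7}}
  P[1] = {{0},{1,3},{2},{4},{5},{6},{7}}
  P[2] = {{0},{1},{2},{3},{4},{5},{6},{7}}
stable after 3 split(s): 8 block(s)
class of 2: {2}; class of 7: {7}

Answer: NOT BISIMILAR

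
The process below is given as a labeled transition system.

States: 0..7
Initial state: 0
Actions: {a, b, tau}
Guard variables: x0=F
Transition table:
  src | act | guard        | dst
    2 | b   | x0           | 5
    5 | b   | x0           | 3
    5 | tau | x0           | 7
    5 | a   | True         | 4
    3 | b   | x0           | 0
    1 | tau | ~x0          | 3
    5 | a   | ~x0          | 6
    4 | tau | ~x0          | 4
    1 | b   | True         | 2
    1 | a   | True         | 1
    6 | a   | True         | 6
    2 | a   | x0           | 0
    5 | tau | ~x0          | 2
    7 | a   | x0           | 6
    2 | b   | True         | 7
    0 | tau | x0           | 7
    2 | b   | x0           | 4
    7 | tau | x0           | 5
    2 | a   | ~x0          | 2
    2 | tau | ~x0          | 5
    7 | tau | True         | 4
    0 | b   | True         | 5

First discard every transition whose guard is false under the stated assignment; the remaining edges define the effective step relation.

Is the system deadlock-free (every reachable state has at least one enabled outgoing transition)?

Reachable = {0,2,4,5,6,7}
  0: b→5  [1 exit(s)]
  2: a→2  b→7  tau→5  [3 exit(s)]
  4: tau→4  [1 exit(s)]
  5: a→4  a→6  tau→2  [3 exit(s)]
  6: a→6  [1 exit(s)]
  7: tau→4  [1 exit(s)]

Answer: DEADLOCK-FREE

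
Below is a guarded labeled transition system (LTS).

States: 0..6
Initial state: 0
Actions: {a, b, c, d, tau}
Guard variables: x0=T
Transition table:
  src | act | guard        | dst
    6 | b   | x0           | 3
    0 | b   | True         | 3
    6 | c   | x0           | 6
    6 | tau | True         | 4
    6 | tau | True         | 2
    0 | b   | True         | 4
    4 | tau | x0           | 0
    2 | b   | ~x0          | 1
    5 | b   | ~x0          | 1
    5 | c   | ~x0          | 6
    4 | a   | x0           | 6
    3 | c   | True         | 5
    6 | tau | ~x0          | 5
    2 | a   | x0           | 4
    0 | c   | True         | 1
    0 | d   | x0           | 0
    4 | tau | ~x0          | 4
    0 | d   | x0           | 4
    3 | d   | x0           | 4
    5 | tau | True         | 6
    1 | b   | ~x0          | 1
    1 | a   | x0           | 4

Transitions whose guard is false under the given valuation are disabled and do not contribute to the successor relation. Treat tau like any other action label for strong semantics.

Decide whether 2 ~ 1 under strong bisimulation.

Compute ~ classes (split until stable):
  round 0: {{0,1,2,3,4,5,6}}
  round 1: {{0},{1,2},{3},{4},{5},{6}}
stable after 2 split(s): 6 block(s)
2∈{1,2}, 1∈{1,2}

Answer: BISIMILAR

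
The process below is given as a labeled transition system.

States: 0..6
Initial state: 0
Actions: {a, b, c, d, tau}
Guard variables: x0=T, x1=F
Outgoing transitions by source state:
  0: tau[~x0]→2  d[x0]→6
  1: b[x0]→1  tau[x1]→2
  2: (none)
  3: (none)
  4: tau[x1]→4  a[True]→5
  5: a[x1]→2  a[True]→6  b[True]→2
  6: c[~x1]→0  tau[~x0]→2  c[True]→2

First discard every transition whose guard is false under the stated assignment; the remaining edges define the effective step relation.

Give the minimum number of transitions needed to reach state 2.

BFS to 2:
  L0 = {0}
  L1 = {6}
  L2 = {2}
2 enters at depth 2; path d·c

Answer: 2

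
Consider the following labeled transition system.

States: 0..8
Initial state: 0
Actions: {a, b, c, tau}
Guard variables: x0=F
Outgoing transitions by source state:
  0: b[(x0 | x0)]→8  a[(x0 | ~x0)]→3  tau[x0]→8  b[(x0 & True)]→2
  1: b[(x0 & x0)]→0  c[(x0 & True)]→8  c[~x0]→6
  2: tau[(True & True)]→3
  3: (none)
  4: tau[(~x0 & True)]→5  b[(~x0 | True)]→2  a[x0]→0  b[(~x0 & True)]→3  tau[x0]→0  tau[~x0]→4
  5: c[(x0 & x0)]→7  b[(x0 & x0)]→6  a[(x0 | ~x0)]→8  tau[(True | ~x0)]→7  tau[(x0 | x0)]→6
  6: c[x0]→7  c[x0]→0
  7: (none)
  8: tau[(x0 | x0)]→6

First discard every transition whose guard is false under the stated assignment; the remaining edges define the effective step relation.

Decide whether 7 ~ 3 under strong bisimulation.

Answer: BISIMILAR

Working:
Refine partition for ~:
  round 0: {{0,1,2,3,4,5,6,7,8}}
  round 1: {{0},{1},{2},{3,6,7,8},{4},{5}}
Fixed point at round 2; 6 class(es).
[7]={3,6,7,8}  [3]={3,6,7,8}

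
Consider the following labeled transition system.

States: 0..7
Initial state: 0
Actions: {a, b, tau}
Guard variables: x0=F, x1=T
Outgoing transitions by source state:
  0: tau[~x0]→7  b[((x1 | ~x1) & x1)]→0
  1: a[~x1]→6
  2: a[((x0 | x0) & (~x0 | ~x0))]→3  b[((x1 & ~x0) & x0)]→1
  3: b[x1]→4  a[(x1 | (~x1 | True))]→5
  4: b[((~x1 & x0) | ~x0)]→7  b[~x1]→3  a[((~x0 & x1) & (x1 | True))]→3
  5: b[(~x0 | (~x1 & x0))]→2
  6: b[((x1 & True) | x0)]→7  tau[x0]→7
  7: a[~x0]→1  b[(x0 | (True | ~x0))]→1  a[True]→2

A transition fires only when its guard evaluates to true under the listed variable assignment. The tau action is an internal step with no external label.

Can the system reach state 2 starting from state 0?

11 transition(s) survive guard evaluation.
Layer 0: {0}
Layer 1: {7}  now seen {0,7}
Layer 2: {1,2}  now seen {0,1,2,7}
Reach set: {0,1,2,7}
witness 2: tau·a

Answer: REACHABLE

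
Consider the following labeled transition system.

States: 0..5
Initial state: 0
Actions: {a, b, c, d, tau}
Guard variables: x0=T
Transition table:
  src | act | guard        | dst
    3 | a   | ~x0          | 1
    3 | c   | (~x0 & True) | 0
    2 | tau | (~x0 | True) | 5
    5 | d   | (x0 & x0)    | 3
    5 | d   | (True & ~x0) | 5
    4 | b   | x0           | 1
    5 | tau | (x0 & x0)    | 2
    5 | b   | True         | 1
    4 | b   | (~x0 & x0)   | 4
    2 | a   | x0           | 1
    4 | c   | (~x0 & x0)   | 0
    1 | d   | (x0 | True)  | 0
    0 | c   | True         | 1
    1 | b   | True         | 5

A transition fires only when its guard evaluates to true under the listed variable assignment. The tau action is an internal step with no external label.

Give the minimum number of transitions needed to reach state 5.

BFS to 5:
  L0 = {0}
  L1 = {1}
  L2 = {5}
first hit 5 at d=2 via c·b

Answer: 2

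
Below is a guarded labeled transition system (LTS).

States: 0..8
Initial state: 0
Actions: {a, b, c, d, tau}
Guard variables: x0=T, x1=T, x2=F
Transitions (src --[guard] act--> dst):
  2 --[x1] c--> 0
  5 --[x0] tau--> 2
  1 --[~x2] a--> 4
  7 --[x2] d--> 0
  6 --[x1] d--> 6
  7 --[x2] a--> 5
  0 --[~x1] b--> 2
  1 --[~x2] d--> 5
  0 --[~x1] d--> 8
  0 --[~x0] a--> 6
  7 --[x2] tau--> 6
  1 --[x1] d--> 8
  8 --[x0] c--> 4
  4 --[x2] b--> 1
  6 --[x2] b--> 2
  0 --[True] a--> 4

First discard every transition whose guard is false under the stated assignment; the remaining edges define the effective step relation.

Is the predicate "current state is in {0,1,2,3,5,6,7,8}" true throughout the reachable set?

Allowed set {0,1,2,3,5,6,7,8}
Reach set: {0,4}
  0: ✓
  4: VIOLATES
reach 4 via a — violates

Answer: INVARIANT VIOLATED at state 4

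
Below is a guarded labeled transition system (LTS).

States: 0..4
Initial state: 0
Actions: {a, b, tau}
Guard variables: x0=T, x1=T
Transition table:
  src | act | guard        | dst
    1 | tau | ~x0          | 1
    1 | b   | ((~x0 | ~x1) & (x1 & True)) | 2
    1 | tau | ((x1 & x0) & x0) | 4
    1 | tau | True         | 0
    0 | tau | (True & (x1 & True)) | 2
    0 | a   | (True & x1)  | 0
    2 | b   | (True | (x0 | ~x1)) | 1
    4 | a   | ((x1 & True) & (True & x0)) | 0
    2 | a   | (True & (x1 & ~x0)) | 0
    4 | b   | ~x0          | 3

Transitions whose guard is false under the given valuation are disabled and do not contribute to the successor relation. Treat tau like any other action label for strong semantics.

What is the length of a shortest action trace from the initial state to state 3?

BFS to 3:
  depth 0: {0}
  depth 1: {2}
  depth 2: {1}
  depth 3: {4}
3 never appears.

Answer: UNREACHABLE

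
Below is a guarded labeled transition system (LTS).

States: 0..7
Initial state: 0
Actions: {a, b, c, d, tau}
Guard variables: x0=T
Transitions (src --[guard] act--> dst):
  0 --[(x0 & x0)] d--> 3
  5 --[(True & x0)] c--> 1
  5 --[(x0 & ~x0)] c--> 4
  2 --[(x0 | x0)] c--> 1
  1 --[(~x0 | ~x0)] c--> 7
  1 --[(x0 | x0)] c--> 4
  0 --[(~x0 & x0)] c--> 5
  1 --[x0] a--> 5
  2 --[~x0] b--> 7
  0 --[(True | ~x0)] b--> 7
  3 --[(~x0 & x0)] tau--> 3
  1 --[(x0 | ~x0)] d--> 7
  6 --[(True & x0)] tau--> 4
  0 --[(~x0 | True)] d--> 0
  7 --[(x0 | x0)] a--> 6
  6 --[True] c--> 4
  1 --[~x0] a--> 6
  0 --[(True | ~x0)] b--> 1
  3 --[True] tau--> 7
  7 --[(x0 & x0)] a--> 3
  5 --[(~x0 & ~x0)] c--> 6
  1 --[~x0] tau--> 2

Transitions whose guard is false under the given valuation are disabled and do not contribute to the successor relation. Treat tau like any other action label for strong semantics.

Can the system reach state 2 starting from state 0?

After dropping false guards: 14 live edges.
L0 = {0}
L1 = {1,3,7}  now seen {0,1,3,7}
L2 = {4,5,6}  now seen {0,1,3,4,5,6,7}
Reachable = {0,1,3,4,5,6,7}

Answer: UNREACHABLE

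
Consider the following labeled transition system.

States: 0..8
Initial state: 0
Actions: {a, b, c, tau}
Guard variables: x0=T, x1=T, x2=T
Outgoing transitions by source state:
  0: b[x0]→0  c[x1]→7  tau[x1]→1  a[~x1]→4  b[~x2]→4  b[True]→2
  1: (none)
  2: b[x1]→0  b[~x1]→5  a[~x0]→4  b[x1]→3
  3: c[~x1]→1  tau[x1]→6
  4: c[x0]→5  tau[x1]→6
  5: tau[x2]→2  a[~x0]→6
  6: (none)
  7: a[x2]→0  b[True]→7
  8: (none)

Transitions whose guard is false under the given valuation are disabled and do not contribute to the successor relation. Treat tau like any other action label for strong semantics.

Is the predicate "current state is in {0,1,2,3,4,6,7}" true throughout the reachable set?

Inv-set: {0,1,2,3,4,6,7}
Reachable = {0,1,2,3,6,7}
  0: safe
  1: safe
  2: safe
  3: safe
  6: safe
  7: safe

Answer: INVARIANT HOLDS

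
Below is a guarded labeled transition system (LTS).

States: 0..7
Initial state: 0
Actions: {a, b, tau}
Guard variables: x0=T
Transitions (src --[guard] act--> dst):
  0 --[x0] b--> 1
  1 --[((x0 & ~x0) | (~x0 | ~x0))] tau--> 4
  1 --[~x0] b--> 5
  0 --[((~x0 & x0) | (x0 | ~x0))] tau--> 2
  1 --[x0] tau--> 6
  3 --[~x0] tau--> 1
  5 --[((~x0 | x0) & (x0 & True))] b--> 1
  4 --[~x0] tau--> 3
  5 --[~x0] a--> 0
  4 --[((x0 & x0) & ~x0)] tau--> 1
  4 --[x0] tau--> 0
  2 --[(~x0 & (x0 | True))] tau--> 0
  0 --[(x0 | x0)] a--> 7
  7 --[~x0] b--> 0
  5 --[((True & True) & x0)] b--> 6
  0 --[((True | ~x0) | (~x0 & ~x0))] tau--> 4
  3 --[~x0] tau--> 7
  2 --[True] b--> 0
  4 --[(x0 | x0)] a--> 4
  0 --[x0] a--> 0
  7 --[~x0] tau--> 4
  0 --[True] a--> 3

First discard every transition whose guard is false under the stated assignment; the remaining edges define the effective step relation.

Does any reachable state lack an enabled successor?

Reach set: {0,1,2,3,4,6,7}
  0: a→0  a→3  a→7  b→1  tau→2  tau→4  [6 out]
  1: tau→6  [1 out]
  2: b→0  [1 out]
  3: ∅  [STUCK]
  4: a→4  tau→0  [2 out]
  6: ∅  [STUCK]
  7: ∅  [STUCK]
witness 3: a

Answer: DEADLOCK at state 3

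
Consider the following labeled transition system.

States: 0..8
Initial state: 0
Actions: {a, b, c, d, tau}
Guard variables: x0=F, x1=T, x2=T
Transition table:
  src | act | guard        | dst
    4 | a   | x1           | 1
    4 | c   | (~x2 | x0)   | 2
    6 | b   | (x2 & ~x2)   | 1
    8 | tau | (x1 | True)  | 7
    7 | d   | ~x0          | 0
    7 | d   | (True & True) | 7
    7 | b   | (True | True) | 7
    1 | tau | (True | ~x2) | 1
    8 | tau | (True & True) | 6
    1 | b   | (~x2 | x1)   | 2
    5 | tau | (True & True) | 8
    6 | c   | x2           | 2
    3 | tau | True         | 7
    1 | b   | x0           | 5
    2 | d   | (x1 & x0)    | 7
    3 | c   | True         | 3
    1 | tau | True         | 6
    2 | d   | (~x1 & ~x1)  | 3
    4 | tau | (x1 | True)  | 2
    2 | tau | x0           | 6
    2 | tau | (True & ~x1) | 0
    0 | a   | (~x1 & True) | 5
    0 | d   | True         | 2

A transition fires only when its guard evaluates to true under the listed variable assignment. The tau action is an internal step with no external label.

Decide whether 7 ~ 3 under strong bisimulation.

Refine partition for ~:
  round 0: {{0,1,2,3,4,5,6,7,8}}
  round 1: {{0},{1},{2},{3},{4},{5,8},{6},{7}}
  round 2: {{0},{1},{2},{3},{4},{5},{6},{7},{8}}
stable after 3 split(s): 9 block(s)
class of 7: {7}; class of 3: {3}

Answer: NOT BISIMILAR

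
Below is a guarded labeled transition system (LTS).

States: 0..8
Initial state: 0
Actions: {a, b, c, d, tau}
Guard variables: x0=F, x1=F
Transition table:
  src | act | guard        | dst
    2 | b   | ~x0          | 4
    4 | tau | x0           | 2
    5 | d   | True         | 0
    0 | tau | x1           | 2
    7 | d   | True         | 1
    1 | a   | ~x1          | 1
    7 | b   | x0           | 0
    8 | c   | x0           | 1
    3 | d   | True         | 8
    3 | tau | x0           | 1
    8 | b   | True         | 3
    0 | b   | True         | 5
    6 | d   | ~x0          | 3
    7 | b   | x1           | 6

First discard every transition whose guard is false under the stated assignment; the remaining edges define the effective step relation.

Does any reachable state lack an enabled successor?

Reachable = {0,5}
  0: b→5  [deg 1]
  5: d→0  [deg 1]

Answer: DEADLOCK-FREE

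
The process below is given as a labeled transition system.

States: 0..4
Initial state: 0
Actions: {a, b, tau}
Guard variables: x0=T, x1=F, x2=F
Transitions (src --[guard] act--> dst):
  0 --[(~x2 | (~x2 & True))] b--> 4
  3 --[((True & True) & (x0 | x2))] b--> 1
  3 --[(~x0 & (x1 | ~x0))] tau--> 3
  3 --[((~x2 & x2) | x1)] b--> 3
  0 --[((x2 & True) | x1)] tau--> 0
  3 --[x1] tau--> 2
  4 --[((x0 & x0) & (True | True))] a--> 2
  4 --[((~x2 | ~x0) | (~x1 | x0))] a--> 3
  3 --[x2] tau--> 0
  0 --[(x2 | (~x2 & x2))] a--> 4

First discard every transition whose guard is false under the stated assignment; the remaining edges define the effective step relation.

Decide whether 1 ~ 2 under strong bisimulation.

Answer: BISIMILAR

Trace:
Bisimulation quotient by refinement:
  round 0: {{0,1,2,3,4}}
  round 1: {{0,3},{1,2},{4}}
  round 2: {{0},{1,2},{3},{4}}
4 equivalence class(es) (converged in 3)
[1]={1,2}  [2]={1,2}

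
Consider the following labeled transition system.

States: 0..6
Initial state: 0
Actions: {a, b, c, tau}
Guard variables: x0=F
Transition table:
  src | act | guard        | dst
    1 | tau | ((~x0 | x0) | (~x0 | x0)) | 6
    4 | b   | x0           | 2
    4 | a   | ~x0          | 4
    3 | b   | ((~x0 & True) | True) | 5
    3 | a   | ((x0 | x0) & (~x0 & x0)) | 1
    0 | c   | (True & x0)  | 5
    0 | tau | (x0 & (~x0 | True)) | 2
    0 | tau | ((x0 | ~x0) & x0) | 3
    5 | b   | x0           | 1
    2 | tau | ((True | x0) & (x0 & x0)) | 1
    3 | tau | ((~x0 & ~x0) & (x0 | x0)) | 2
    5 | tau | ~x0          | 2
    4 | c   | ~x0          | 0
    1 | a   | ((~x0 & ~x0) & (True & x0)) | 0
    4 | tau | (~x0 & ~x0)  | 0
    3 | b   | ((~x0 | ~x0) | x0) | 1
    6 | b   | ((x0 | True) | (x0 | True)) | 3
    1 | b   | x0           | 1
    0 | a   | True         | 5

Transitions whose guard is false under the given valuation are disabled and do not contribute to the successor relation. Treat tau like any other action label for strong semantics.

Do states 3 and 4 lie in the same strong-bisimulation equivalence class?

Bisimulation quotient by refinement:
  π0 = {{0,1,2,3,4,5,6}}
  π1 = {{0},{1,5},{2},{3,6},{4}}
  π2 = {{0},{1},{2},{3},{4},{5},{6}}
7 equivalence class(es) (converged in 3)
3∈{3}, 4∈{4}

Answer: NOT BISIMILAR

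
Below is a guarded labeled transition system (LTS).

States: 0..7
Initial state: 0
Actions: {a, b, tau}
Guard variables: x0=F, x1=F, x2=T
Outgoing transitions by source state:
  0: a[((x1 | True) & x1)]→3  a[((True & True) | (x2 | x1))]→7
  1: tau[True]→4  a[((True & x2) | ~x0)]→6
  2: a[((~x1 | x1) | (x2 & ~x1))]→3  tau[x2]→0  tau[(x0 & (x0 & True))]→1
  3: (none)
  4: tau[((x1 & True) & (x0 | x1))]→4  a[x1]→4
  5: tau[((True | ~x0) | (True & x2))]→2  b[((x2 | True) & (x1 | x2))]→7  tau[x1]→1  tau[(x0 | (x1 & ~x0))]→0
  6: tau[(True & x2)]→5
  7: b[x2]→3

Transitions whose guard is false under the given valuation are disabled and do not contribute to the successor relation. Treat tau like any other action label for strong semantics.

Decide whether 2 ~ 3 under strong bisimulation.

Answer: NOT BISIMILAR

Analysis:
Bisimulation quotient by refinement:
  P[0] = {{0,1,2,3,4,5,6,7}}
  P[1] = {{0},{1,2},{3,4},{5},{6},{7}}
  P[2] = {{0},{1},{2},{3,4},{5},{6},{7}}
Fixed point at round 3; 7 class(es).
2∈{2}, 3∈{3,4}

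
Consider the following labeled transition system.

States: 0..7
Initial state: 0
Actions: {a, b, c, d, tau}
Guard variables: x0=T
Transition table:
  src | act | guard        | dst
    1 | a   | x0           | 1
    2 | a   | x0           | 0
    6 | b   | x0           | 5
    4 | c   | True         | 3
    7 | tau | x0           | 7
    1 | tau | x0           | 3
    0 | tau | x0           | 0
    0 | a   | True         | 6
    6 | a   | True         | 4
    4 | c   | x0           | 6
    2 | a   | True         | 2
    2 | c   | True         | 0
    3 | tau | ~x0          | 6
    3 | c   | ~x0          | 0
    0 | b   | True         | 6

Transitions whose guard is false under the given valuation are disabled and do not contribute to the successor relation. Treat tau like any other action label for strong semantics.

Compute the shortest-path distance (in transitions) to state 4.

Breadth-first toward 4:
  Layer 0: {0}
  Layer 1: {6}
  Layer 2: {4,5}
depth(4)=2, e.g. a·a

Answer: 2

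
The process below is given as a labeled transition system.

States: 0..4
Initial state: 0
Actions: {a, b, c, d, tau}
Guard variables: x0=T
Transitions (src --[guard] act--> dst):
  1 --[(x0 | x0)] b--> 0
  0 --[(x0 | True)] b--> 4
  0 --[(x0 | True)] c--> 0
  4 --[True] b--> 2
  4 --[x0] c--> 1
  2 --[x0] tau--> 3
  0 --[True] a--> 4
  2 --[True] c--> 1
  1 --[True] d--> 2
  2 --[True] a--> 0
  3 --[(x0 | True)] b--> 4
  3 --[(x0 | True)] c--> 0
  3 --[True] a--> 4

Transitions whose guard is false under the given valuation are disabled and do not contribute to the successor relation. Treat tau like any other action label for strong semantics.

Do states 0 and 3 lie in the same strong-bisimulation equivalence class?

Answer: BISIMILAR

Working:
Compute ~ classes (split until stable):
  P[0] = {{0,1,2,3,4}}
  P[1] = {{0,3},{1},{2},{4}}
stable after 2 split(s): 4 block(s)
0∈{0,3}, 3∈{0,3}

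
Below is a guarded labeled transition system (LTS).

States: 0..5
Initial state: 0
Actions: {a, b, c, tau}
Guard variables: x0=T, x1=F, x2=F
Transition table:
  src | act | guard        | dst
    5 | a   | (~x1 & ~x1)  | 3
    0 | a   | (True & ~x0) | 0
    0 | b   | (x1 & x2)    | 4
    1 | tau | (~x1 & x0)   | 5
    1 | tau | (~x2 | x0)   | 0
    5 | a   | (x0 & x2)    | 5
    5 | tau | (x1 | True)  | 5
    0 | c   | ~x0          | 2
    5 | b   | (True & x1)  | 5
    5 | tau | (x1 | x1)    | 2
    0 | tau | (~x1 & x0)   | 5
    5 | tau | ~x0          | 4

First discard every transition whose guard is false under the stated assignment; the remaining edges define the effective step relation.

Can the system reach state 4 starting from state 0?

5 transition(s) survive guard evaluation.
Layer 0: {0}
Layer 1: {5}  cumulative {0,5}
Layer 2: {3}  cumulative {0,3,5}
Reach set: {0,3,5}

Answer: UNREACHABLE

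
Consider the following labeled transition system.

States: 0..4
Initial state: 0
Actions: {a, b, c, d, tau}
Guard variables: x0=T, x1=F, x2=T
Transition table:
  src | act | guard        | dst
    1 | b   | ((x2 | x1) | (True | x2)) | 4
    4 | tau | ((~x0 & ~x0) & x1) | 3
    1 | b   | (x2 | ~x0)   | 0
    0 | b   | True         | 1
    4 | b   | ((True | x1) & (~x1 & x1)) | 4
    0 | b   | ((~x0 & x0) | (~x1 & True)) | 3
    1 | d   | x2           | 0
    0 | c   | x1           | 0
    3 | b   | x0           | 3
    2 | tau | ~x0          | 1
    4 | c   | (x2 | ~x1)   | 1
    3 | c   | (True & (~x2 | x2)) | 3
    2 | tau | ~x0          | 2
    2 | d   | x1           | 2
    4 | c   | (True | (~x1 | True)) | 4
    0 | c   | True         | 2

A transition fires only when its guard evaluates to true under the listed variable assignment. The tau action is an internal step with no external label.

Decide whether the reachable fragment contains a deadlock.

R = {0,1,2,3,4}
  0: b→1  b→3  c→2  [3 out]
  1: b→0  b→4  d→0  [3 out]
  2: ∅  [STUCK]
  3: b→3  c→3  [2 out]
  4: c→1  c→4  [2 out]
witness 2: c

Answer: DEADLOCK at state 2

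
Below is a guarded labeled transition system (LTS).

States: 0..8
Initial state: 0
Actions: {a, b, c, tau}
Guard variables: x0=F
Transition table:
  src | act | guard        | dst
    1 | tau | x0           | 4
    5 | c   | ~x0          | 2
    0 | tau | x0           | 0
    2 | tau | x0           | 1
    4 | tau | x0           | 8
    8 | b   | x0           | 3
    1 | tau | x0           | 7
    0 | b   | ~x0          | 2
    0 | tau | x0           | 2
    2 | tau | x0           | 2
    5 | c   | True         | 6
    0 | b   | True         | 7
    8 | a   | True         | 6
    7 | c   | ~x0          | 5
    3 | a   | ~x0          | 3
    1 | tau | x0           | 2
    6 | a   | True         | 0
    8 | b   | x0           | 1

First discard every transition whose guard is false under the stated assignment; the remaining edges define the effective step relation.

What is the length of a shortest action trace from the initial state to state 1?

Layered search for 1:
  Layer 0: {0}
  Layer 1: {2,7}
  Layer 2: {5}
  Layer 3: {6}
1 never appears.

Answer: UNREACHABLE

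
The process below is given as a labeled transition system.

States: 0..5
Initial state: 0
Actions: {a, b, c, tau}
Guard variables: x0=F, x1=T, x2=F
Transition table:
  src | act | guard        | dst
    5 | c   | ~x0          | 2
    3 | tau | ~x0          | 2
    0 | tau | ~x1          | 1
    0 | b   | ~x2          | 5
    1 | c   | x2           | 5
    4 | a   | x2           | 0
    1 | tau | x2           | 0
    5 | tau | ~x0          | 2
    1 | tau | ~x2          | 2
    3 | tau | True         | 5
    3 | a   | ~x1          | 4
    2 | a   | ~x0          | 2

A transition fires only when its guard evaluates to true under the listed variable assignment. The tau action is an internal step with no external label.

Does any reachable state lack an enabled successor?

R = {0,2,5}
  0: b→5  [1 exit(s)]
  2: a→2  [1 exit(s)]
  5: c→2  tau→2  [2 exit(s)]

Answer: DEADLOCK-FREE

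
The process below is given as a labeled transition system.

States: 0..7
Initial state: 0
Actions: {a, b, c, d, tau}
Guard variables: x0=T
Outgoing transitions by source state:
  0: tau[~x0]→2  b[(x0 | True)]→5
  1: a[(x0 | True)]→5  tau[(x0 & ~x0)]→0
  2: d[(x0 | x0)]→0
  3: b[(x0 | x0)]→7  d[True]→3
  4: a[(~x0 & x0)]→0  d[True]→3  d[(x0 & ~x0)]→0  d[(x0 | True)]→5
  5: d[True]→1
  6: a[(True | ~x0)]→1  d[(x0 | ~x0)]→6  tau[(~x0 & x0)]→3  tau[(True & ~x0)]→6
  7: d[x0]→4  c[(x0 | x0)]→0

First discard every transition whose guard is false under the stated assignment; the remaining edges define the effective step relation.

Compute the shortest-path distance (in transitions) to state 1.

BFS to 1:
  depth 0: {0}
  depth 1: {5}
  depth 2: {1}
1 enters at depth 2; path b·d

Answer: 2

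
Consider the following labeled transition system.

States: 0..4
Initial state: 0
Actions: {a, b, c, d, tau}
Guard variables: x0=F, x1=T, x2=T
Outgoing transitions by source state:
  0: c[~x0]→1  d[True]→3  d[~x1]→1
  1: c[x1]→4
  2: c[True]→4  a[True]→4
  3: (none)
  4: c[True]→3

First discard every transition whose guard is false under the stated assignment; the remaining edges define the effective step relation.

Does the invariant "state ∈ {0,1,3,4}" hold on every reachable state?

Allowed set {0,1,3,4}
Reachable = {0,1,3,4}
  0: ✓
  1: ✓
  3: ✓
  4: ✓

Answer: INVARIANT HOLDS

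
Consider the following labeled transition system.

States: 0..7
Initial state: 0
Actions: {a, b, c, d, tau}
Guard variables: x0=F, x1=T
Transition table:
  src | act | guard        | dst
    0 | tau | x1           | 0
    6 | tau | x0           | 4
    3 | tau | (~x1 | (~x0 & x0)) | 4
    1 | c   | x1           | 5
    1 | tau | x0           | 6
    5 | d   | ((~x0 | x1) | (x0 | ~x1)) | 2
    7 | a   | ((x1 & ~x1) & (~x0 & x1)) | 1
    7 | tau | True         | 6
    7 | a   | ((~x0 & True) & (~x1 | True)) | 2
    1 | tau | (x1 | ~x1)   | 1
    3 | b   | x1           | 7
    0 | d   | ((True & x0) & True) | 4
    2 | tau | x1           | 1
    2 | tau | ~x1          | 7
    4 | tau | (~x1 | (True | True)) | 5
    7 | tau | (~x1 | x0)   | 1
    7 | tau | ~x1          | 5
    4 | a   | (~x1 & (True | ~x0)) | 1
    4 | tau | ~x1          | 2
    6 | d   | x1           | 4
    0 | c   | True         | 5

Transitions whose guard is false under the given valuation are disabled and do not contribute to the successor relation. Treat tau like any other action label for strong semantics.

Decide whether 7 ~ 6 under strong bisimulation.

Compute ~ classes (split until stable):
  π0 = {{0,1,2,3,4,5,6,7}}
  π1 = {{0,1},{2,4},{3},{5,6},{7}}
  π2 = {{0,1},{2},{3},{4},{5,6},{7}}
  π3 = {{0,1},{2},{3},{4},{5},{6},{7}}
Fixed point at round 4; 7 class(es).
[7]={7}  [6]={6}

Answer: NOT BISIMILAR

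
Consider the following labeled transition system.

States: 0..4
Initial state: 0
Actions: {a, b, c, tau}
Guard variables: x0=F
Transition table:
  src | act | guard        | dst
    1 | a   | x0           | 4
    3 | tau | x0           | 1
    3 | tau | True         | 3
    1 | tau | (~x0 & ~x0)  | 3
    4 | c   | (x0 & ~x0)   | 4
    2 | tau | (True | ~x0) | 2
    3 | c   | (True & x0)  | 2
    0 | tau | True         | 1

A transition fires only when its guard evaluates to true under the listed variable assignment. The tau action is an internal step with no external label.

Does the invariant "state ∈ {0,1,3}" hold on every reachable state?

Answer: INVARIANT HOLDS

Working:
Inv-set: {0,1,3}
Reach set: {0,1,3}
  0: safe
  1: safe
  3: safe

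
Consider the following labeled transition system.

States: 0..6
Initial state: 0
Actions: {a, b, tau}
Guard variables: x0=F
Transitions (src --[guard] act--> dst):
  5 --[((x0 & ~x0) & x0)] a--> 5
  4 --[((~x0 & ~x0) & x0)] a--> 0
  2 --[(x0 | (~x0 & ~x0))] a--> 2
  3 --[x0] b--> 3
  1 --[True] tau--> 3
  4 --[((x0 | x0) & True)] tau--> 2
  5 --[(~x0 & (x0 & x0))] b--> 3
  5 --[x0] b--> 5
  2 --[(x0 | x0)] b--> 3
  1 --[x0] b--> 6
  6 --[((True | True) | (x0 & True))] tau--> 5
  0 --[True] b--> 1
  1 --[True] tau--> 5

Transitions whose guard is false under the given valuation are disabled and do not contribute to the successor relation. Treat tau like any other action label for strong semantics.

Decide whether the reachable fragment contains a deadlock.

Reachable = {0,1,3,5}
  0: b→1  [1 exit(s)]
  1: tau→3  tau→5  [2 exit(s)]
  3: ∅  [STUCK]
  5: ∅  [STUCK]
witness 3: b·tau

Answer: DEADLOCK at state 3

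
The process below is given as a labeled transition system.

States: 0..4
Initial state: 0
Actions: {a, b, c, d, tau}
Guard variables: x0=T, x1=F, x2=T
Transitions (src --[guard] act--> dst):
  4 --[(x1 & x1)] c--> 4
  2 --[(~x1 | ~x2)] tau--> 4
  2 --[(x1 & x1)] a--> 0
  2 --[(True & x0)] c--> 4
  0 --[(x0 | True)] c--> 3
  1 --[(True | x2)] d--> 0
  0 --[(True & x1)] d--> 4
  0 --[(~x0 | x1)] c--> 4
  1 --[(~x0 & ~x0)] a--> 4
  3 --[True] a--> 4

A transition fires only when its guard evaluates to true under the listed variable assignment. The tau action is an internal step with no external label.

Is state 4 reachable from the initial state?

Answer: REACHABLE

Analysis:
Guard filter leaves 5 enabled edge(s).
L0 = {0}
L1 = {3}  now seen {0,3}
L2 = {4}  now seen {0,3,4}
Reach set: {0,3,4}
Path to 4: c·a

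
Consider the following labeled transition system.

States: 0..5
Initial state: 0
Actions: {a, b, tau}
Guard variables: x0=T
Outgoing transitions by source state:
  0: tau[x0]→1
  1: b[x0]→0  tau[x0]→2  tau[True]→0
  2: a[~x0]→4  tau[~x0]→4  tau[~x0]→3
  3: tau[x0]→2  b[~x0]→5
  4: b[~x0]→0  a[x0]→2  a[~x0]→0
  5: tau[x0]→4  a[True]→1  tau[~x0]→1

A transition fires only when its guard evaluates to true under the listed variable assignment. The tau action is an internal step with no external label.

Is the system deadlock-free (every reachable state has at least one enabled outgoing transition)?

Answer: DEADLOCK at state 2

Trace:
Reachable = {0,1,2}
  0: tau→1  [1 out]
  1: b→0  tau→0  tau→2  [3 out]
  2: ∅  [deadlock]
witness 2: tau·tau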